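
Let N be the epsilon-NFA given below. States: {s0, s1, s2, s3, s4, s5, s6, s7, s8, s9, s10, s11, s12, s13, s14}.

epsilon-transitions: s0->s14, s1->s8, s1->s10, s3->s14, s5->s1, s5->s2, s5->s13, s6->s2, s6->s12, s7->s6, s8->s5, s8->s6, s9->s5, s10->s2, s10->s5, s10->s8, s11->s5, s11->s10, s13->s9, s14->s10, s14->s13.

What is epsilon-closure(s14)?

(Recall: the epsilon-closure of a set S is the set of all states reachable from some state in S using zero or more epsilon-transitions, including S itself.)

Start with {s14}.
From s14 via epsilon: add s10, s13.
From s10 via epsilon: add s2, s5, s8.
From s13 via epsilon: add s9.
From s5 via epsilon: add s1.
From s8 via epsilon: add s6.
From s6 via epsilon: add s12.
No new states can be added; the closed set is {s1, s2, s5, s6, s8, s9, s10, s12, s13, s14}.

{s1, s2, s5, s6, s8, s9, s10, s12, s13, s14}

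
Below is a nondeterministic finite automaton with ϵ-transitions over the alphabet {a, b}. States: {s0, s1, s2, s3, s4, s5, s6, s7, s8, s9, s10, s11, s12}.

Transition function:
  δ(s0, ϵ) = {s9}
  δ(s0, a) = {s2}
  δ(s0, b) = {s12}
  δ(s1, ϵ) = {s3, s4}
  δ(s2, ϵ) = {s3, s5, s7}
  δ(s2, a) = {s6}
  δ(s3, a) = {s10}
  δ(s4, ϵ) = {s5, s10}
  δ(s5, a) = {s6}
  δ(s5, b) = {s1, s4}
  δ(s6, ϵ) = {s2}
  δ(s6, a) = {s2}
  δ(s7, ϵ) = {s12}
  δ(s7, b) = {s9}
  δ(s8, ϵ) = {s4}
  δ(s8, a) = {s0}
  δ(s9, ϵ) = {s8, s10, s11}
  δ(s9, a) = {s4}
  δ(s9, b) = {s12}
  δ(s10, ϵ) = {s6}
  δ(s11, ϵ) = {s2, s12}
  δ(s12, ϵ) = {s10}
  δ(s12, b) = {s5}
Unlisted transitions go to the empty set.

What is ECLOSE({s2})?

Start with {s2}.
From s2 via ϵ: add s3, s5, s7.
From s7 via ϵ: add s12.
From s12 via ϵ: add s10.
From s10 via ϵ: add s6.
No new states can be added; the closed set is {s2, s3, s5, s6, s7, s10, s12}.

{s2, s3, s5, s6, s7, s10, s12}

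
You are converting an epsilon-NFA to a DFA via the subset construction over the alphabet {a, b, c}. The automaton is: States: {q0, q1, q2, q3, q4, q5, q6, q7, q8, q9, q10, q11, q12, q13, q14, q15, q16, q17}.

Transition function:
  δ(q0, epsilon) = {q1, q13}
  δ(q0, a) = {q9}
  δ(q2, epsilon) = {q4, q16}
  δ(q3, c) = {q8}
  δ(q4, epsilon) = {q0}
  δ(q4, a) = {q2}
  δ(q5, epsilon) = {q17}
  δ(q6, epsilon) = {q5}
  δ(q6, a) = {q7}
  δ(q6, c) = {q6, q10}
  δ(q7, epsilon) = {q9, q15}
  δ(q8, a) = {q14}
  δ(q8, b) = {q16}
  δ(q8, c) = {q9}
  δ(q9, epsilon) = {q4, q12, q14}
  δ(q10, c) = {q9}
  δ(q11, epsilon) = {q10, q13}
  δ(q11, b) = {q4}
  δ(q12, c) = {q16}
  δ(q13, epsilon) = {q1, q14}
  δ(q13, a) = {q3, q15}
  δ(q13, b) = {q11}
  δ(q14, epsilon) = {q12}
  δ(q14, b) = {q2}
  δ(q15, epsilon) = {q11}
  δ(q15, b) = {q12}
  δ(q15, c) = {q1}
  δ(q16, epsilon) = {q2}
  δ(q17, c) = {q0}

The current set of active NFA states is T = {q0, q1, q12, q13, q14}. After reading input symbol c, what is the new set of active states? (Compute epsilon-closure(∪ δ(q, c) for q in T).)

{q0, q1, q2, q4, q12, q13, q14, q16}

q12 on c → {q16}.
No c-transition from q0, q1, q13, q14.
Union after reading c: {q16}.
Now take the epsilon-closure:
From q16 via epsilon: add q2.
From q2 via epsilon: add q4.
From q4 via epsilon: add q0.
From q0 via epsilon: add q1, q13.
From q13 via epsilon: add q14.
From q14 via epsilon: add q12.
No new states can be added; the closed set is {q0, q1, q2, q4, q12, q13, q14, q16}.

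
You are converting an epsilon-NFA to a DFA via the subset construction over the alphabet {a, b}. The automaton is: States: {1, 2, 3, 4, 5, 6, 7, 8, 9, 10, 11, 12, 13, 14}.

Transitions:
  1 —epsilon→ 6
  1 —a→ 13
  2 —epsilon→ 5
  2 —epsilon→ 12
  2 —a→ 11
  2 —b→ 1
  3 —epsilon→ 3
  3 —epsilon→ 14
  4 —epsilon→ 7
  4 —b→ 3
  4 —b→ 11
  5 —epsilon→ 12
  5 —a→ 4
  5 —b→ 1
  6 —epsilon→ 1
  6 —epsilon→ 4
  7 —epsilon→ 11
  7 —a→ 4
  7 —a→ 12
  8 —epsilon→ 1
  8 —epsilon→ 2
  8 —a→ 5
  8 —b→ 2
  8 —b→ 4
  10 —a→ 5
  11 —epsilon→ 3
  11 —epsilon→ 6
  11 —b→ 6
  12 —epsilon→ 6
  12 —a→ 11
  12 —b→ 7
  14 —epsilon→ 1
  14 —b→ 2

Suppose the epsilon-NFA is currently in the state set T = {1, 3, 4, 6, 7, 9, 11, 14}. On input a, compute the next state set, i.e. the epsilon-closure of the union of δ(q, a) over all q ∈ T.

{1, 3, 4, 6, 7, 11, 12, 13, 14}

1 on a → {13}.
7 on a → {4, 12}.
No a-transition from 3, 4, 6, 9, 11, 14.
Union after reading a: {4, 12, 13}.
Now take the epsilon-closure:
From 4 via epsilon: add 7.
From 12 via epsilon: add 6.
From 6 via epsilon: add 1.
From 7 via epsilon: add 11.
From 11 via epsilon: add 3.
From 3 via epsilon: add 14.
No new states can be added; the closed set is {1, 3, 4, 6, 7, 11, 12, 13, 14}.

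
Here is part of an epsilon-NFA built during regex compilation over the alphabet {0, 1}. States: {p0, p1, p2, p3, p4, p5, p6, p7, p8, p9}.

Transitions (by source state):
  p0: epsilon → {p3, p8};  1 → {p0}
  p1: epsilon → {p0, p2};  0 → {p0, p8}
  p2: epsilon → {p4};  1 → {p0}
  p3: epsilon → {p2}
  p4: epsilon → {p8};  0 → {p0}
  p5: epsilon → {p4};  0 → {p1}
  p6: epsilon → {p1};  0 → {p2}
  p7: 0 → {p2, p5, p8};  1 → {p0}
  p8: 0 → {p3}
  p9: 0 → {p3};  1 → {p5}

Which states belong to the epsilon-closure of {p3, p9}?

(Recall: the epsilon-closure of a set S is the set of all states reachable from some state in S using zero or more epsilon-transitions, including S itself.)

{p2, p3, p4, p8, p9}

Start with {p3, p9}.
From p3 via epsilon: add p2.
From p2 via epsilon: add p4.
From p4 via epsilon: add p8.
No new states can be added; the closed set is {p2, p3, p4, p8, p9}.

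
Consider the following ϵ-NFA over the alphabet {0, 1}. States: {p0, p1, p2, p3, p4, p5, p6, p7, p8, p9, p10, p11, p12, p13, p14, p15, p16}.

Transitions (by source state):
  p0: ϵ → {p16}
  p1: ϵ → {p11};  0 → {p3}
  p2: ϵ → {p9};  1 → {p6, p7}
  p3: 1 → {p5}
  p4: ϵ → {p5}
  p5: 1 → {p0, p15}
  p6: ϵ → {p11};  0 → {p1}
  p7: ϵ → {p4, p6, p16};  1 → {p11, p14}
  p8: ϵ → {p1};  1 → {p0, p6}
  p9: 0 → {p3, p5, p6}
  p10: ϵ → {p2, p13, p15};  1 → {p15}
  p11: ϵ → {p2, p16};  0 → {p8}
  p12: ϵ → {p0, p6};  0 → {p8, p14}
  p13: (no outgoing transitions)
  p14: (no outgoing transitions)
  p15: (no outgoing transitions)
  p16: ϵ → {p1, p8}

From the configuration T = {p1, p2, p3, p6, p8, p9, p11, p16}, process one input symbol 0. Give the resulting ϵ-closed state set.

p1 on 0 → {p3}.
p6 on 0 → {p1}.
p9 on 0 → {p3, p5, p6}.
p11 on 0 → {p8}.
No 0-transition from p2, p3, p8, p16.
Union after reading 0: {p1, p3, p5, p6, p8}.
Now take the ϵ-closure:
From p1 via ϵ: add p11.
From p11 via ϵ: add p2, p16.
From p2 via ϵ: add p9.
No new states can be added; the closed set is {p1, p2, p3, p5, p6, p8, p9, p11, p16}.

{p1, p2, p3, p5, p6, p8, p9, p11, p16}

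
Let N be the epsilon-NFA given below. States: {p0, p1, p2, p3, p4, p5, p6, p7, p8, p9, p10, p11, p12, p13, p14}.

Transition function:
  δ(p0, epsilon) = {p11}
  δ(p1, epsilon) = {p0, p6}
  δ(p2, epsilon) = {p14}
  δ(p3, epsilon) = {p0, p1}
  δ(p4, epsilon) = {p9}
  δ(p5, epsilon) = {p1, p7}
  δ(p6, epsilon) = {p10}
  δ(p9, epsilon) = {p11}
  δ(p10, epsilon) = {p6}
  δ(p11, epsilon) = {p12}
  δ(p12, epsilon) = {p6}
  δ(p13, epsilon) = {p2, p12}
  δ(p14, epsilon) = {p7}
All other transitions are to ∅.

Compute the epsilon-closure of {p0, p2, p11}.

Start with {p0, p2, p11}.
From p2 via epsilon: add p14.
From p11 via epsilon: add p12.
From p12 via epsilon: add p6.
From p14 via epsilon: add p7.
From p6 via epsilon: add p10.
No new states can be added; the closed set is {p0, p2, p6, p7, p10, p11, p12, p14}.

{p0, p2, p6, p7, p10, p11, p12, p14}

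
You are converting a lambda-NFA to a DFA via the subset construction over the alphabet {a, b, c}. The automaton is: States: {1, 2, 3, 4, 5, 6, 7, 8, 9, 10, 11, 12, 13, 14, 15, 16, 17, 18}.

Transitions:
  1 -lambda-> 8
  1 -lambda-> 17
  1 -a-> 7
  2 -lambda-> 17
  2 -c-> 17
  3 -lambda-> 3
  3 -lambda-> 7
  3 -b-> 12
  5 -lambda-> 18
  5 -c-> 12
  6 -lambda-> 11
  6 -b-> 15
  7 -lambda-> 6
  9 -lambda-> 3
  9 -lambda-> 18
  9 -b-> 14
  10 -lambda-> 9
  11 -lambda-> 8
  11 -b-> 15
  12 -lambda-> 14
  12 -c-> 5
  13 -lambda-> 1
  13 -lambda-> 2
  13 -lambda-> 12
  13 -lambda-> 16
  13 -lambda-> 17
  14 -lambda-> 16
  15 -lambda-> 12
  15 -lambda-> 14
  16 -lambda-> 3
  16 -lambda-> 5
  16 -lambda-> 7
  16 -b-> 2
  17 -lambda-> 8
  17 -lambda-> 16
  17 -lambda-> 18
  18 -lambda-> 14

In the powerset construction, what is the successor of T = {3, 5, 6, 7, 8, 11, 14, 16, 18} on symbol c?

{3, 5, 6, 7, 8, 11, 12, 14, 16, 18}

5 on c → {12}.
No c-transition from 3, 6, 7, 8, 11, 14, 16, 18.
Union after reading c: {12}.
Now take the lambda-closure:
From 12 via lambda: add 14.
From 14 via lambda: add 16.
From 16 via lambda: add 3, 5, 7.
From 5 via lambda: add 18.
From 7 via lambda: add 6.
From 6 via lambda: add 11.
From 11 via lambda: add 8.
No new states can be added; the closed set is {3, 5, 6, 7, 8, 11, 12, 14, 16, 18}.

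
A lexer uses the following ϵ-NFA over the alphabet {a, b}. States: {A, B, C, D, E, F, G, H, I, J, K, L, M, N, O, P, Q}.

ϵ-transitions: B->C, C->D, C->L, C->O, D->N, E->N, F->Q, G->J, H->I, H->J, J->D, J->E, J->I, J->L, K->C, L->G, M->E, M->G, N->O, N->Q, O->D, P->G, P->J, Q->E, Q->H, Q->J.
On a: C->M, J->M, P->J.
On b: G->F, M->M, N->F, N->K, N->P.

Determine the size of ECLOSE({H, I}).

10

Start with {H, I}.
From H via ϵ: add J.
From J via ϵ: add D, E, L.
From D via ϵ: add N.
From L via ϵ: add G.
From N via ϵ: add O, Q.
ϵ-closure = {D, E, G, H, I, J, L, N, O, Q}, which has 10 states.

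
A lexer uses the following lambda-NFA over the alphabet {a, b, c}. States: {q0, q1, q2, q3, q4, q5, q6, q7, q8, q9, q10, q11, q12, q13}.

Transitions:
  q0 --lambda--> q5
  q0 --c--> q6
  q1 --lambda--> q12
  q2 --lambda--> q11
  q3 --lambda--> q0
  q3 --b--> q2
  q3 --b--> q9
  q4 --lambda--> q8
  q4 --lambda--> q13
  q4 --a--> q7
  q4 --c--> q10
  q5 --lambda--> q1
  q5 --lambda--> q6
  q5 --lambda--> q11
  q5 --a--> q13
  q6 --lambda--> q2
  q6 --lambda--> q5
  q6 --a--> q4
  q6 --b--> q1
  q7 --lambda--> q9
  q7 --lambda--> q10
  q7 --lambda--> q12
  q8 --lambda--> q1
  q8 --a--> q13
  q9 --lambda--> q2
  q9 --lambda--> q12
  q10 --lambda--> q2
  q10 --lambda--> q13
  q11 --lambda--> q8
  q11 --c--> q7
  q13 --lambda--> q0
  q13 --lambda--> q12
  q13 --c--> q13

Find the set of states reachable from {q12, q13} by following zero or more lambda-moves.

{q0, q1, q2, q5, q6, q8, q11, q12, q13}

Start with {q12, q13}.
From q13 via lambda: add q0.
From q0 via lambda: add q5.
From q5 via lambda: add q1, q6, q11.
From q6 via lambda: add q2.
From q11 via lambda: add q8.
No new states can be added; the closed set is {q0, q1, q2, q5, q6, q8, q11, q12, q13}.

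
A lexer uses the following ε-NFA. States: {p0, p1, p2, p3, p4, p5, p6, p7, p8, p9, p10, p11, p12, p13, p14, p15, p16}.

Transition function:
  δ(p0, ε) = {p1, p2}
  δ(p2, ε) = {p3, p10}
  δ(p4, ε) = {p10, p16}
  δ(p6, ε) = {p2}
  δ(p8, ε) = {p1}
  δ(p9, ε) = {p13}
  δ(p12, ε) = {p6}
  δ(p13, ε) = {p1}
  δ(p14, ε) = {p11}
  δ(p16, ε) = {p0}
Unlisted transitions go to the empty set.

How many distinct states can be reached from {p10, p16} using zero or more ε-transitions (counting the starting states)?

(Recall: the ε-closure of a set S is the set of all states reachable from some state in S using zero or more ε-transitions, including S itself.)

Start with {p10, p16}.
From p16 via ε: add p0.
From p0 via ε: add p1, p2.
From p2 via ε: add p3.
ε-closure = {p0, p1, p2, p3, p10, p16}, which has 6 states.

6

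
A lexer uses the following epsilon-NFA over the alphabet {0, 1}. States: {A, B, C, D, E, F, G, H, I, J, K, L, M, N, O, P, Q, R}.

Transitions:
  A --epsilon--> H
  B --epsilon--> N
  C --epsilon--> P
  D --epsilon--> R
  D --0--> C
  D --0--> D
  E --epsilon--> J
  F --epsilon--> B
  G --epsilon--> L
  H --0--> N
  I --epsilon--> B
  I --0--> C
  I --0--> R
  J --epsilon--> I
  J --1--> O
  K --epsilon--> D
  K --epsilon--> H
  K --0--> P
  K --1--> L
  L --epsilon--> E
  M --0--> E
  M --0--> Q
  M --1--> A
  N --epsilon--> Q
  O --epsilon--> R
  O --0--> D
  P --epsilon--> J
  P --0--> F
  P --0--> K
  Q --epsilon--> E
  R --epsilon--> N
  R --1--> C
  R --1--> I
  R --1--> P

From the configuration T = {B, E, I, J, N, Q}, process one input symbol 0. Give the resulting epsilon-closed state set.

I on 0 → {C, R}.
No 0-transition from B, E, J, N, Q.
Union after reading 0: {C, R}.
Now take the epsilon-closure:
From C via epsilon: add P.
From R via epsilon: add N.
From N via epsilon: add Q.
From P via epsilon: add J.
From J via epsilon: add I.
From Q via epsilon: add E.
From I via epsilon: add B.
No new states can be added; the closed set is {B, C, E, I, J, N, P, Q, R}.

{B, C, E, I, J, N, P, Q, R}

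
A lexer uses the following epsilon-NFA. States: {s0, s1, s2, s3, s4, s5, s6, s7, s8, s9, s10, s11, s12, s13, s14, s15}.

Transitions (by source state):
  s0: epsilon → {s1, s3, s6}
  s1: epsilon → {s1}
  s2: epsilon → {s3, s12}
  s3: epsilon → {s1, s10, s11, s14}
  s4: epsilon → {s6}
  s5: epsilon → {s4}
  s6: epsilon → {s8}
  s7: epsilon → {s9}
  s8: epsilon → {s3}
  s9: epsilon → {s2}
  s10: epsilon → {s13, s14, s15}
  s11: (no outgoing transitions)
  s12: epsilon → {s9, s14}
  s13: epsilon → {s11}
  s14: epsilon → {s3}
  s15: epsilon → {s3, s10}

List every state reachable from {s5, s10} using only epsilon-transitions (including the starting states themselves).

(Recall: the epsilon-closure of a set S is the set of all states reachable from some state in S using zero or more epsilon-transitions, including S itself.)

Start with {s5, s10}.
From s5 via epsilon: add s4.
From s10 via epsilon: add s13, s14, s15.
From s4 via epsilon: add s6.
From s13 via epsilon: add s11.
From s14 via epsilon: add s3.
From s3 via epsilon: add s1.
From s6 via epsilon: add s8.
No new states can be added; the closed set is {s1, s3, s4, s5, s6, s8, s10, s11, s13, s14, s15}.

{s1, s3, s4, s5, s6, s8, s10, s11, s13, s14, s15}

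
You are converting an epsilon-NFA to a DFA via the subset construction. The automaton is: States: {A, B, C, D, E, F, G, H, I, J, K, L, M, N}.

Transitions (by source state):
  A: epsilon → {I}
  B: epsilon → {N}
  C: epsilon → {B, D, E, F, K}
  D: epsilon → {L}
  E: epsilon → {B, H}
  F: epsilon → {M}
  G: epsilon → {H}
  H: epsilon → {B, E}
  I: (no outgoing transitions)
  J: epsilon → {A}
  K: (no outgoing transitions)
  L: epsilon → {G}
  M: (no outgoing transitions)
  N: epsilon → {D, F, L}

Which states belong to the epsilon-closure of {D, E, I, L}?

Start with {D, E, I, L}.
From E via epsilon: add B, H.
From L via epsilon: add G.
From B via epsilon: add N.
From N via epsilon: add F.
From F via epsilon: add M.
No new states can be added; the closed set is {B, D, E, F, G, H, I, L, M, N}.

{B, D, E, F, G, H, I, L, M, N}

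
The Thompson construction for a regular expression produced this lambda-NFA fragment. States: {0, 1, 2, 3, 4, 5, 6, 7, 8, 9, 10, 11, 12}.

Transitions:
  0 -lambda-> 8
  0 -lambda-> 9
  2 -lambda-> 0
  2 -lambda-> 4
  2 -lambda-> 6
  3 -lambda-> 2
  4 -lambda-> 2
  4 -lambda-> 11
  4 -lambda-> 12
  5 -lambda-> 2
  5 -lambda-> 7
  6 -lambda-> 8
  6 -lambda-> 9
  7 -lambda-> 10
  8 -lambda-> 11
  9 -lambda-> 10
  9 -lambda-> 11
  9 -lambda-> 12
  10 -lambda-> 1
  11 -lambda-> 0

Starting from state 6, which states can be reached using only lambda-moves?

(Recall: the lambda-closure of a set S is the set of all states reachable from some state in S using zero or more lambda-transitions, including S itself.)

Start with {6}.
From 6 via lambda: add 8, 9.
From 8 via lambda: add 11.
From 9 via lambda: add 10, 12.
From 10 via lambda: add 1.
From 11 via lambda: add 0.
No new states can be added; the closed set is {0, 1, 6, 8, 9, 10, 11, 12}.

{0, 1, 6, 8, 9, 10, 11, 12}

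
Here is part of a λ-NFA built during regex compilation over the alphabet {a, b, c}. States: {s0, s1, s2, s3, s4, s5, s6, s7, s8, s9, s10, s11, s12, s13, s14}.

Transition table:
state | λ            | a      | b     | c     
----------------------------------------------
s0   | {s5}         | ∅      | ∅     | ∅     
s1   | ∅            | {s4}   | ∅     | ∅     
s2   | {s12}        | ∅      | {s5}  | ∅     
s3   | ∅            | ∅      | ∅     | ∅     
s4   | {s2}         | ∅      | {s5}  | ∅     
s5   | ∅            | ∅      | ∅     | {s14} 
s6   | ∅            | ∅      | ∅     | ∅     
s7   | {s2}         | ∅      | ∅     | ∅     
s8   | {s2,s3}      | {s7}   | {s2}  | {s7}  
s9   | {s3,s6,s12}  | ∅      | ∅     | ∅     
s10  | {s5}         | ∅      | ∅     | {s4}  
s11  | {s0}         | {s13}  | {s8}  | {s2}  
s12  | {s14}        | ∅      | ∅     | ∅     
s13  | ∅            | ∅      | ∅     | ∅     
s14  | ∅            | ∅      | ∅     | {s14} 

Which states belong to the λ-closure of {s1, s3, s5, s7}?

{s1, s2, s3, s5, s7, s12, s14}

Start with {s1, s3, s5, s7}.
From s7 via λ: add s2.
From s2 via λ: add s12.
From s12 via λ: add s14.
No new states can be added; the closed set is {s1, s2, s3, s5, s7, s12, s14}.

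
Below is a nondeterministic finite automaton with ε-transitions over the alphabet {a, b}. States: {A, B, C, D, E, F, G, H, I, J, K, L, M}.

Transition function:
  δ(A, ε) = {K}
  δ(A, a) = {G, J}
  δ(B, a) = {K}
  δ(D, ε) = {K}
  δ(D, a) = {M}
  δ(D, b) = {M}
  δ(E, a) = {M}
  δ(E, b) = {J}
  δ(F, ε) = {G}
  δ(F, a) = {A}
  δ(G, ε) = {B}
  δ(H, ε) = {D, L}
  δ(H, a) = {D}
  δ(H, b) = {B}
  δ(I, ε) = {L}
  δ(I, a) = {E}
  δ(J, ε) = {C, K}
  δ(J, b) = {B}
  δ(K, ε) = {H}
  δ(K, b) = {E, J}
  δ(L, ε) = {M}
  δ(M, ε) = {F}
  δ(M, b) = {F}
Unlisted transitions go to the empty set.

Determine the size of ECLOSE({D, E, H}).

Start with {D, E, H}.
From D via ε: add K.
From H via ε: add L.
From L via ε: add M.
From M via ε: add F.
From F via ε: add G.
From G via ε: add B.
ε-closure = {B, D, E, F, G, H, K, L, M}, which has 9 states.

9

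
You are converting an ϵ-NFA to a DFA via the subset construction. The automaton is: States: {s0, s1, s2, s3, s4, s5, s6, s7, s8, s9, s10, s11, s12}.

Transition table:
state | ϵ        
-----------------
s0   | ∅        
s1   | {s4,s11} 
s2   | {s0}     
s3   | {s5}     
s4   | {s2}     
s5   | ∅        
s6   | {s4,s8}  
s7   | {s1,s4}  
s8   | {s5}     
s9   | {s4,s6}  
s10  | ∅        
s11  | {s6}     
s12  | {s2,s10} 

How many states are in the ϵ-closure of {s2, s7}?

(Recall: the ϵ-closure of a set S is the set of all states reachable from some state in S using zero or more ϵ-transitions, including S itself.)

Start with {s2, s7}.
From s2 via ϵ: add s0.
From s7 via ϵ: add s1, s4.
From s1 via ϵ: add s11.
From s11 via ϵ: add s6.
From s6 via ϵ: add s8.
From s8 via ϵ: add s5.
ϵ-closure = {s0, s1, s2, s4, s5, s6, s7, s8, s11}, which has 9 states.

9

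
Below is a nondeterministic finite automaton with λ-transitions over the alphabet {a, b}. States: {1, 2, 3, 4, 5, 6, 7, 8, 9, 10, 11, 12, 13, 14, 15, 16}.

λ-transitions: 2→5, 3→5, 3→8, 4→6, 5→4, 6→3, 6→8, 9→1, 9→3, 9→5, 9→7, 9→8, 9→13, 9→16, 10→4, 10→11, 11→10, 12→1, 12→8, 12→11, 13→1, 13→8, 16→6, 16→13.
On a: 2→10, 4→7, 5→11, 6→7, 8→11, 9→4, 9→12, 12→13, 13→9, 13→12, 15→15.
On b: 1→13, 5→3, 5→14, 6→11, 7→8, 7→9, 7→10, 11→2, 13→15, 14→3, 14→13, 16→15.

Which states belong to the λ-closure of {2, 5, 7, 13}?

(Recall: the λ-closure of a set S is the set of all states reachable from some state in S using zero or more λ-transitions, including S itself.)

Start with {2, 5, 7, 13}.
From 5 via λ: add 4.
From 13 via λ: add 1, 8.
From 4 via λ: add 6.
From 6 via λ: add 3.
No new states can be added; the closed set is {1, 2, 3, 4, 5, 6, 7, 8, 13}.

{1, 2, 3, 4, 5, 6, 7, 8, 13}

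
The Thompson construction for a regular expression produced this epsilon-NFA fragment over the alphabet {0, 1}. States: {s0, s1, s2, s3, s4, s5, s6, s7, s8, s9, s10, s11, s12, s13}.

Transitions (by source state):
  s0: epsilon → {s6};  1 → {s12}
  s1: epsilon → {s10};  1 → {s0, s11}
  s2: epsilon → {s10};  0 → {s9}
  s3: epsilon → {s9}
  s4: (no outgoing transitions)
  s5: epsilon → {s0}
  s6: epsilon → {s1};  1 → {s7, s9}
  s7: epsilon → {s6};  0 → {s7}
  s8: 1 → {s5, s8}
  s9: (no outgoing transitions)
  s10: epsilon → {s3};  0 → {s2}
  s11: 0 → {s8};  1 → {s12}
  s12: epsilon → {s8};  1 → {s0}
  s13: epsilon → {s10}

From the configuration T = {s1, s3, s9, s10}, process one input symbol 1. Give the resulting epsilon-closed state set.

s1 on 1 → {s0, s11}.
No 1-transition from s3, s9, s10.
Union after reading 1: {s0, s11}.
Now take the epsilon-closure:
From s0 via epsilon: add s6.
From s6 via epsilon: add s1.
From s1 via epsilon: add s10.
From s10 via epsilon: add s3.
From s3 via epsilon: add s9.
No new states can be added; the closed set is {s0, s1, s3, s6, s9, s10, s11}.

{s0, s1, s3, s6, s9, s10, s11}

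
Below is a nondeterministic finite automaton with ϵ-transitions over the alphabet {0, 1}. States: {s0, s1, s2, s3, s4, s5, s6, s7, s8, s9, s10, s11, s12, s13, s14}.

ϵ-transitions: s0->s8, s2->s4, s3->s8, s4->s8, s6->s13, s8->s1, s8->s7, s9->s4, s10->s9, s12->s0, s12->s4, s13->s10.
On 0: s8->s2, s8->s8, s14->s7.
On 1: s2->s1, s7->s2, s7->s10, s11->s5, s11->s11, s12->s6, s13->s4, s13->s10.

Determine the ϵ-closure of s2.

{s1, s2, s4, s7, s8}

Start with {s2}.
From s2 via ϵ: add s4.
From s4 via ϵ: add s8.
From s8 via ϵ: add s1, s7.
No new states can be added; the closed set is {s1, s2, s4, s7, s8}.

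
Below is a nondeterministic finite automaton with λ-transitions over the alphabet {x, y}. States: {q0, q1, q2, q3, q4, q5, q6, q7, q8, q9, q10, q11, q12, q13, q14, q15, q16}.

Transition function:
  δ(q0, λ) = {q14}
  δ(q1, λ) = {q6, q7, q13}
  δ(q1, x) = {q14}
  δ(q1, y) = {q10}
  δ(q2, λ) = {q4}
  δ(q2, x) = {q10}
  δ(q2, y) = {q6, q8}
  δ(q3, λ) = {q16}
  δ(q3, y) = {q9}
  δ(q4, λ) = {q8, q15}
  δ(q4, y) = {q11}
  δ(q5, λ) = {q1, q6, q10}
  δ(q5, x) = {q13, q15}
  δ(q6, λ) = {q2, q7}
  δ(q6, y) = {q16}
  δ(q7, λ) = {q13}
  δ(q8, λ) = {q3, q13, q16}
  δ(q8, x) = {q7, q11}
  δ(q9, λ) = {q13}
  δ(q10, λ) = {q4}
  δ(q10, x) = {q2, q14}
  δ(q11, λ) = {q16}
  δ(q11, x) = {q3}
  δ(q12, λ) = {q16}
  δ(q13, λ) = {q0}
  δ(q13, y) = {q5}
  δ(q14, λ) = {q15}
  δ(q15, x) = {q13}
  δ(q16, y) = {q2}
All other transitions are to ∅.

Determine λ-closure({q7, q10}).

Start with {q7, q10}.
From q7 via λ: add q13.
From q10 via λ: add q4.
From q4 via λ: add q8, q15.
From q13 via λ: add q0.
From q0 via λ: add q14.
From q8 via λ: add q3, q16.
No new states can be added; the closed set is {q0, q3, q4, q7, q8, q10, q13, q14, q15, q16}.

{q0, q3, q4, q7, q8, q10, q13, q14, q15, q16}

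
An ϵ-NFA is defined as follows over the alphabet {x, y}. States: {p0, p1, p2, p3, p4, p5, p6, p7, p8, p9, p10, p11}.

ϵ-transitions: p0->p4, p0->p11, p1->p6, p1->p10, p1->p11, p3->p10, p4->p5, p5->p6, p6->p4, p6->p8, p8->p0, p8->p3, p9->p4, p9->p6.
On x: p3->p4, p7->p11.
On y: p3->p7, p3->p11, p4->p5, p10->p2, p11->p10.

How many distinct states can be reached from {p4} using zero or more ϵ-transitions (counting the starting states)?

8

Start with {p4}.
From p4 via ϵ: add p5.
From p5 via ϵ: add p6.
From p6 via ϵ: add p8.
From p8 via ϵ: add p0, p3.
From p0 via ϵ: add p11.
From p3 via ϵ: add p10.
ϵ-closure = {p0, p3, p4, p5, p6, p8, p10, p11}, which has 8 states.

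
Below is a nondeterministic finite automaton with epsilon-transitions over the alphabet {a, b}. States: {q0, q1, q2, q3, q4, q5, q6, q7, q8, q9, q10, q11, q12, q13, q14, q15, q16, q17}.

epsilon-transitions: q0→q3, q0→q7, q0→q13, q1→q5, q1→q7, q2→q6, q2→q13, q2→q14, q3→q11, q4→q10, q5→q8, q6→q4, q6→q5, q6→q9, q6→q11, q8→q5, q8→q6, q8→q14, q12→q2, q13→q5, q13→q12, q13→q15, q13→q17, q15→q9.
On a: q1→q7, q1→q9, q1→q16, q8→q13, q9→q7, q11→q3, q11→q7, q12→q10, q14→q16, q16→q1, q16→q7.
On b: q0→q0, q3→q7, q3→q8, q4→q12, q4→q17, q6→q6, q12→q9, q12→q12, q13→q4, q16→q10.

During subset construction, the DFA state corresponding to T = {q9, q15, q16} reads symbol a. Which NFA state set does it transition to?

{q1, q4, q5, q6, q7, q8, q9, q10, q11, q14}

q9 on a → {q7}.
q16 on a → {q1, q7}.
No a-transition from q15.
Union after reading a: {q1, q7}.
Now take the epsilon-closure:
From q1 via epsilon: add q5.
From q5 via epsilon: add q8.
From q8 via epsilon: add q6, q14.
From q6 via epsilon: add q4, q9, q11.
From q4 via epsilon: add q10.
No new states can be added; the closed set is {q1, q4, q5, q6, q7, q8, q9, q10, q11, q14}.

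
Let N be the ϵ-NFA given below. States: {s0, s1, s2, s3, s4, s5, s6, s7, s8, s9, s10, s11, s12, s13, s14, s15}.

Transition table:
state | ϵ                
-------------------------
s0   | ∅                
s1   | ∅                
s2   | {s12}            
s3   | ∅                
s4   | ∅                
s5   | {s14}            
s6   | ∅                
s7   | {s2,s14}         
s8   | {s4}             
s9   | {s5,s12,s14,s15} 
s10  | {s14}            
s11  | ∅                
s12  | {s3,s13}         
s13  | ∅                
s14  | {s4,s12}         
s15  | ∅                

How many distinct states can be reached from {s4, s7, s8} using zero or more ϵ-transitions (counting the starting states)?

8

Start with {s4, s7, s8}.
From s7 via ϵ: add s2, s14.
From s2 via ϵ: add s12.
From s12 via ϵ: add s3, s13.
ϵ-closure = {s2, s3, s4, s7, s8, s12, s13, s14}, which has 8 states.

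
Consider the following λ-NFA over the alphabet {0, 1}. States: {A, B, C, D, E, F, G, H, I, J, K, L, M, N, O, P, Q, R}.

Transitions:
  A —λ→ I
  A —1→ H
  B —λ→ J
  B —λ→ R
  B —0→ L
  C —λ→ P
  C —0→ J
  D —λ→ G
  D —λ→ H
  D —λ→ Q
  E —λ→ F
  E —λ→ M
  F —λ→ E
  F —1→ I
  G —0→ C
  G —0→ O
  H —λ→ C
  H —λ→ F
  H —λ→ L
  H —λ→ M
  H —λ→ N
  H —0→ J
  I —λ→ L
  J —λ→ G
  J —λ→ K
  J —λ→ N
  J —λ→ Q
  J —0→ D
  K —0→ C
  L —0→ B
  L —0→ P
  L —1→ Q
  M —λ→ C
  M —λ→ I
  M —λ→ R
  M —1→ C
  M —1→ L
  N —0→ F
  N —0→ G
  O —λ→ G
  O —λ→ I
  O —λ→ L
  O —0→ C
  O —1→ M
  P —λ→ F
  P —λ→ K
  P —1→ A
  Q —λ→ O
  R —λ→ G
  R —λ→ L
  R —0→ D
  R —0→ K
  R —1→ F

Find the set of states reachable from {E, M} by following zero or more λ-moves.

{C, E, F, G, I, K, L, M, P, R}

Start with {E, M}.
From E via λ: add F.
From M via λ: add C, I, R.
From C via λ: add P.
From I via λ: add L.
From R via λ: add G.
From P via λ: add K.
No new states can be added; the closed set is {C, E, F, G, I, K, L, M, P, R}.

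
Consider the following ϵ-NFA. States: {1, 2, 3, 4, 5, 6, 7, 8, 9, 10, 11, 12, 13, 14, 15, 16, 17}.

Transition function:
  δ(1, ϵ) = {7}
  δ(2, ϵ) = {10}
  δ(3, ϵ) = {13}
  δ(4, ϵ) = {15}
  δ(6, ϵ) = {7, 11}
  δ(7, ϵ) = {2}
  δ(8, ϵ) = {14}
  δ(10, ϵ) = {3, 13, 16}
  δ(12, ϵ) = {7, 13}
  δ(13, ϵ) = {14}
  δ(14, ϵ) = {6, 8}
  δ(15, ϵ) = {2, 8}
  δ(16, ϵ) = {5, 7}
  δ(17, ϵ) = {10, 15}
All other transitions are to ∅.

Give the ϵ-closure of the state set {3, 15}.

Start with {3, 15}.
From 3 via ϵ: add 13.
From 15 via ϵ: add 2, 8.
From 2 via ϵ: add 10.
From 8 via ϵ: add 14.
From 10 via ϵ: add 16.
From 14 via ϵ: add 6.
From 6 via ϵ: add 7, 11.
From 16 via ϵ: add 5.
No new states can be added; the closed set is {2, 3, 5, 6, 7, 8, 10, 11, 13, 14, 15, 16}.

{2, 3, 5, 6, 7, 8, 10, 11, 13, 14, 15, 16}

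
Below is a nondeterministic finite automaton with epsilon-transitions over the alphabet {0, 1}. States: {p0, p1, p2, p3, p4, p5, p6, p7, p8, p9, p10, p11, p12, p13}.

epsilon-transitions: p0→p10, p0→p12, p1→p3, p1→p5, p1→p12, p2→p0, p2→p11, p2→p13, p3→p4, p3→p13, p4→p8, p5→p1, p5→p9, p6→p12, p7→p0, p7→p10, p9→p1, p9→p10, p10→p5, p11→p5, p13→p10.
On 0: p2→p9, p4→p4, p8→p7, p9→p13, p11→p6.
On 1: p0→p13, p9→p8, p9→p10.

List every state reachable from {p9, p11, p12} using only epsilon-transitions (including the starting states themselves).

Start with {p9, p11, p12}.
From p9 via epsilon: add p1, p10.
From p11 via epsilon: add p5.
From p1 via epsilon: add p3.
From p3 via epsilon: add p4, p13.
From p4 via epsilon: add p8.
No new states can be added; the closed set is {p1, p3, p4, p5, p8, p9, p10, p11, p12, p13}.

{p1, p3, p4, p5, p8, p9, p10, p11, p12, p13}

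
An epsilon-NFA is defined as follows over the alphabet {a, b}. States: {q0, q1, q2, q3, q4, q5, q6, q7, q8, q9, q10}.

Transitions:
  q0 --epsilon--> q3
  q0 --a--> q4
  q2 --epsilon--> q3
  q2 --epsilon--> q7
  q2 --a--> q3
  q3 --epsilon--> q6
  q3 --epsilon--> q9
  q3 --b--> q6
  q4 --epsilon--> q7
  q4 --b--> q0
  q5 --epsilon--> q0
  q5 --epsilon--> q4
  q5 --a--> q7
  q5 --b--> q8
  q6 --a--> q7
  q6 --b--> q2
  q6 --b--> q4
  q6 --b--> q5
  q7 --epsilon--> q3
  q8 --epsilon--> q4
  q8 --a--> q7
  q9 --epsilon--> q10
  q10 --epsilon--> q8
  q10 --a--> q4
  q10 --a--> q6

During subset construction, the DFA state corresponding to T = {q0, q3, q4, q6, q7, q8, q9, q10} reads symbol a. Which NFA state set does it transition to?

q0 on a → {q4}.
q6 on a → {q7}.
q8 on a → {q7}.
q10 on a → {q4, q6}.
No a-transition from q3, q4, q7, q9.
Union after reading a: {q4, q6, q7}.
Now take the epsilon-closure:
From q7 via epsilon: add q3.
From q3 via epsilon: add q9.
From q9 via epsilon: add q10.
From q10 via epsilon: add q8.
No new states can be added; the closed set is {q3, q4, q6, q7, q8, q9, q10}.

{q3, q4, q6, q7, q8, q9, q10}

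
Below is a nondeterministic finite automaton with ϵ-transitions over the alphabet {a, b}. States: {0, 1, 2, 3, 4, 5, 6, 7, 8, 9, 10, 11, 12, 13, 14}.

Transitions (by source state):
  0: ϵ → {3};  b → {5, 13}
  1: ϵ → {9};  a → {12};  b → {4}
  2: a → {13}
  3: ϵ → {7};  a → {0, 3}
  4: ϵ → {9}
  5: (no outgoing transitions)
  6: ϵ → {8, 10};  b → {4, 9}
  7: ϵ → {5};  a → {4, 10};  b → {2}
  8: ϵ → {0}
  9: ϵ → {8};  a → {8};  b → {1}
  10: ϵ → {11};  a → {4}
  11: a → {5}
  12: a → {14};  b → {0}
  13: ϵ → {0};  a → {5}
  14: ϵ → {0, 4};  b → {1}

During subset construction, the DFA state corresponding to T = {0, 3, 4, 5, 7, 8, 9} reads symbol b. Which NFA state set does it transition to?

0 on b → {5, 13}.
7 on b → {2}.
9 on b → {1}.
No b-transition from 3, 4, 5, 8.
Union after reading b: {1, 2, 5, 13}.
Now take the ϵ-closure:
From 1 via ϵ: add 9.
From 13 via ϵ: add 0.
From 0 via ϵ: add 3.
From 9 via ϵ: add 8.
From 3 via ϵ: add 7.
No new states can be added; the closed set is {0, 1, 2, 3, 5, 7, 8, 9, 13}.

{0, 1, 2, 3, 5, 7, 8, 9, 13}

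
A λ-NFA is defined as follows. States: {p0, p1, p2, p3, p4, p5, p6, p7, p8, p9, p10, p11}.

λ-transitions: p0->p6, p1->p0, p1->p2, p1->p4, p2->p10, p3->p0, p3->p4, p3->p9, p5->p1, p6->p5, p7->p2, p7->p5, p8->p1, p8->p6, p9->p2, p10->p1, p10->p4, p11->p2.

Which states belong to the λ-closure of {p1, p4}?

Start with {p1, p4}.
From p1 via λ: add p0, p2.
From p0 via λ: add p6.
From p2 via λ: add p10.
From p6 via λ: add p5.
No new states can be added; the closed set is {p0, p1, p2, p4, p5, p6, p10}.

{p0, p1, p2, p4, p5, p6, p10}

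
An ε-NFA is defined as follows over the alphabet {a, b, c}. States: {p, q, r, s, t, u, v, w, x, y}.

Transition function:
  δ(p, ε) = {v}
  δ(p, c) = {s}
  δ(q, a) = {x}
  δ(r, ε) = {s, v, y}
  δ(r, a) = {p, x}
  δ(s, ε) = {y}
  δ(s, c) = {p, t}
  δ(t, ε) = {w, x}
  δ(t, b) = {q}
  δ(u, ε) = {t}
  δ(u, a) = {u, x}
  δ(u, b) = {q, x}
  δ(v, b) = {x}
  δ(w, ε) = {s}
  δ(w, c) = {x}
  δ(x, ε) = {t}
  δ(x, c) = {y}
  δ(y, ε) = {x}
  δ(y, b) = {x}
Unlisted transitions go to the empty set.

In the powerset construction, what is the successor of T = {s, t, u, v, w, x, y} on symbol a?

u on a → {u, x}.
No a-transition from s, t, v, w, x, y.
Union after reading a: {u, x}.
Now take the ε-closure:
From u via ε: add t.
From t via ε: add w.
From w via ε: add s.
From s via ε: add y.
No new states can be added; the closed set is {s, t, u, w, x, y}.

{s, t, u, w, x, y}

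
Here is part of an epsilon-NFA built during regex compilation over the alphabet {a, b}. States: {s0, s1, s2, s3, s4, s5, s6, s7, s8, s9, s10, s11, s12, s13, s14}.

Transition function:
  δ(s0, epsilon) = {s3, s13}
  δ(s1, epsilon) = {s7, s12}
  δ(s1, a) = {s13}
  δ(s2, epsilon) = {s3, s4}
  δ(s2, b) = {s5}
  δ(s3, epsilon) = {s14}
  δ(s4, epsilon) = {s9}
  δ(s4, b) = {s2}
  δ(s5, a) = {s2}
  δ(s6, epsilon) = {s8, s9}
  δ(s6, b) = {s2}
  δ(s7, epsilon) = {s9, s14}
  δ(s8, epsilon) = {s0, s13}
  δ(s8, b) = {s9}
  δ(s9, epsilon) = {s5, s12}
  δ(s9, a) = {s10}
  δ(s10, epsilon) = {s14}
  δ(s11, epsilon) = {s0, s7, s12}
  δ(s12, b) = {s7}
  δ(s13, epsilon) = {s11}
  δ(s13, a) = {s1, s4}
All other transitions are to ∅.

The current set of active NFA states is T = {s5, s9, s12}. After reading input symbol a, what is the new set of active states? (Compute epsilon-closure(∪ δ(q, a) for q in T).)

{s2, s3, s4, s5, s9, s10, s12, s14}

s5 on a → {s2}.
s9 on a → {s10}.
No a-transition from s12.
Union after reading a: {s2, s10}.
Now take the epsilon-closure:
From s2 via epsilon: add s3, s4.
From s10 via epsilon: add s14.
From s4 via epsilon: add s9.
From s9 via epsilon: add s5, s12.
No new states can be added; the closed set is {s2, s3, s4, s5, s9, s10, s12, s14}.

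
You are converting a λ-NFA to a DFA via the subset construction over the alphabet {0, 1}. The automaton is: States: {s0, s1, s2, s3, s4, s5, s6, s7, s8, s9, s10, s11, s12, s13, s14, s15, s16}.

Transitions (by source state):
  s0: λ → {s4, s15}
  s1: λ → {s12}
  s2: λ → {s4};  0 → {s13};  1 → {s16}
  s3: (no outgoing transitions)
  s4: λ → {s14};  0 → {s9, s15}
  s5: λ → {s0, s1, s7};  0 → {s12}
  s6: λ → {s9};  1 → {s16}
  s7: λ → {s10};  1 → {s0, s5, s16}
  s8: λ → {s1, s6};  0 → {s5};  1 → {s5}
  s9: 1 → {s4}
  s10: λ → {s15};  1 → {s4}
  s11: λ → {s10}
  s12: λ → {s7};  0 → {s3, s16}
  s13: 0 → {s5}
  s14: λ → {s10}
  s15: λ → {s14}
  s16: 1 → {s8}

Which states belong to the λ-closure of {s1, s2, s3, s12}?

{s1, s2, s3, s4, s7, s10, s12, s14, s15}

Start with {s1, s2, s3, s12}.
From s2 via λ: add s4.
From s12 via λ: add s7.
From s4 via λ: add s14.
From s7 via λ: add s10.
From s10 via λ: add s15.
No new states can be added; the closed set is {s1, s2, s3, s4, s7, s10, s12, s14, s15}.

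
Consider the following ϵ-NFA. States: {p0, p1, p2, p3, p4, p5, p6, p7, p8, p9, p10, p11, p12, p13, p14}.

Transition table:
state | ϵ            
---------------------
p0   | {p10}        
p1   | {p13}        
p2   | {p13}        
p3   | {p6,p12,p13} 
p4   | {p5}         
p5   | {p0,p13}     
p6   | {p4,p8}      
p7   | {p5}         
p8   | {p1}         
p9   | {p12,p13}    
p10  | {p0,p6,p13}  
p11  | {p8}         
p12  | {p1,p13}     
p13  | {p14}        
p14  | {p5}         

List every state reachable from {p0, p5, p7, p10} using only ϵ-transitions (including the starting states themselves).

Start with {p0, p5, p7, p10}.
From p5 via ϵ: add p13.
From p10 via ϵ: add p6.
From p6 via ϵ: add p4, p8.
From p13 via ϵ: add p14.
From p8 via ϵ: add p1.
No new states can be added; the closed set is {p0, p1, p4, p5, p6, p7, p8, p10, p13, p14}.

{p0, p1, p4, p5, p6, p7, p8, p10, p13, p14}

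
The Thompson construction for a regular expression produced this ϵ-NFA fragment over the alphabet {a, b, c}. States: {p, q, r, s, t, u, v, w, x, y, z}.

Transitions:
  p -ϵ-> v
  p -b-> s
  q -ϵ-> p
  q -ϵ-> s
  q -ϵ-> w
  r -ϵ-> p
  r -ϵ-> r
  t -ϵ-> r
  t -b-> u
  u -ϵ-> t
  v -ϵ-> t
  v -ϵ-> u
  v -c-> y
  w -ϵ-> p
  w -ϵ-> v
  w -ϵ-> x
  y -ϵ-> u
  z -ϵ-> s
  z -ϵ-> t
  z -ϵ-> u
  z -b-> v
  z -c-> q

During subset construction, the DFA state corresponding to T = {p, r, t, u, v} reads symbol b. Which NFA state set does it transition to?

{p, r, s, t, u, v}

p on b → {s}.
t on b → {u}.
No b-transition from r, u, v.
Union after reading b: {s, u}.
Now take the ϵ-closure:
From u via ϵ: add t.
From t via ϵ: add r.
From r via ϵ: add p.
From p via ϵ: add v.
No new states can be added; the closed set is {p, r, s, t, u, v}.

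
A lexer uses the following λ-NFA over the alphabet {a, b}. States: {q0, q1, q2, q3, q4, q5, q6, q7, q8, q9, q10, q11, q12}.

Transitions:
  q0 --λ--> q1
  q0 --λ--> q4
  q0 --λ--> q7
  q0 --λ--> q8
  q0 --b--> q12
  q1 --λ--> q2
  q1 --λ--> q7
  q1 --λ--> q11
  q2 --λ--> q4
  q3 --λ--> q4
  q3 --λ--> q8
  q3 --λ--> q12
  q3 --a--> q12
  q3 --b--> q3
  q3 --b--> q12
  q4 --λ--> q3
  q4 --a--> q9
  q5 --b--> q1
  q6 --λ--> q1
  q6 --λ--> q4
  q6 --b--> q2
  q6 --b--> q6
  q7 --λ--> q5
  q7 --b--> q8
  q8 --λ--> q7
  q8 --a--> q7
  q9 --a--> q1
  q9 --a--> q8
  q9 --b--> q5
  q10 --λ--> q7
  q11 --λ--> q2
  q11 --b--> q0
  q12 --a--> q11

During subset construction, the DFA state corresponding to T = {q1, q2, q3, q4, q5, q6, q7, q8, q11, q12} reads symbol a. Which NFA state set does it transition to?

{q2, q3, q4, q5, q7, q8, q9, q11, q12}

q3 on a → {q12}.
q4 on a → {q9}.
q8 on a → {q7}.
q12 on a → {q11}.
No a-transition from q1, q2, q5, q6, q7, q11.
Union after reading a: {q7, q9, q11, q12}.
Now take the λ-closure:
From q7 via λ: add q5.
From q11 via λ: add q2.
From q2 via λ: add q4.
From q4 via λ: add q3.
From q3 via λ: add q8.
No new states can be added; the closed set is {q2, q3, q4, q5, q7, q8, q9, q11, q12}.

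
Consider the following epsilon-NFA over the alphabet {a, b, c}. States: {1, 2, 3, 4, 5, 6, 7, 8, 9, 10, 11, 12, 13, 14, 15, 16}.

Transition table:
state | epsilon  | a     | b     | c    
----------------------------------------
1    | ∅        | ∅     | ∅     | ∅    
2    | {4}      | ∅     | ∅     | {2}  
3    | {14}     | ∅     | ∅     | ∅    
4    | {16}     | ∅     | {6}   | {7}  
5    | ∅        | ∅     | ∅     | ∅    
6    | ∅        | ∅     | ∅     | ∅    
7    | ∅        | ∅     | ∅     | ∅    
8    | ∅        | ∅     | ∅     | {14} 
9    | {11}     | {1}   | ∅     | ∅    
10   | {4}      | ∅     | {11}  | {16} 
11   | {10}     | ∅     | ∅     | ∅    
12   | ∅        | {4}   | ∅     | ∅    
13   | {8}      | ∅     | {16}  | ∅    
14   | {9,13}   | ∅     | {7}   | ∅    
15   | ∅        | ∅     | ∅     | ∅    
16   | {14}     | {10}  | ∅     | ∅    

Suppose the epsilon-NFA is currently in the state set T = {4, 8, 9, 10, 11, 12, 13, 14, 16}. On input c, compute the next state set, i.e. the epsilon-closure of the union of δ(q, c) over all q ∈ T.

{4, 7, 8, 9, 10, 11, 13, 14, 16}

4 on c → {7}.
8 on c → {14}.
10 on c → {16}.
No c-transition from 9, 11, 12, 13, 14, 16.
Union after reading c: {7, 14, 16}.
Now take the epsilon-closure:
From 14 via epsilon: add 9, 13.
From 9 via epsilon: add 11.
From 13 via epsilon: add 8.
From 11 via epsilon: add 10.
From 10 via epsilon: add 4.
No new states can be added; the closed set is {4, 7, 8, 9, 10, 11, 13, 14, 16}.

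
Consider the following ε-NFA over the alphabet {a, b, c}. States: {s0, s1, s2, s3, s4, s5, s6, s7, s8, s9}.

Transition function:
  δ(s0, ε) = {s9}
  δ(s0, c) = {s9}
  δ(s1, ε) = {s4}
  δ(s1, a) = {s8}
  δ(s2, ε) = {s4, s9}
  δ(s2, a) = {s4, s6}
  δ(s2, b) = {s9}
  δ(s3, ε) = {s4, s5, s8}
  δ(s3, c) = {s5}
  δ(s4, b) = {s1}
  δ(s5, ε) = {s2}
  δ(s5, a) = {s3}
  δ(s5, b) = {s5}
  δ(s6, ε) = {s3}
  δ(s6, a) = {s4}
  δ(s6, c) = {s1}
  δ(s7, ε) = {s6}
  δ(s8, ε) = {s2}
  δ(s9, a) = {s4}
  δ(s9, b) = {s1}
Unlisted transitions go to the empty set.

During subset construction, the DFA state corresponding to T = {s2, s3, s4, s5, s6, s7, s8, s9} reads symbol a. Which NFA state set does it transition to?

{s2, s3, s4, s5, s6, s8, s9}

s2 on a → {s4, s6}.
s5 on a → {s3}.
s6 on a → {s4}.
s9 on a → {s4}.
No a-transition from s3, s4, s7, s8.
Union after reading a: {s3, s4, s6}.
Now take the ε-closure:
From s3 via ε: add s5, s8.
From s5 via ε: add s2.
From s2 via ε: add s9.
No new states can be added; the closed set is {s2, s3, s4, s5, s6, s8, s9}.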